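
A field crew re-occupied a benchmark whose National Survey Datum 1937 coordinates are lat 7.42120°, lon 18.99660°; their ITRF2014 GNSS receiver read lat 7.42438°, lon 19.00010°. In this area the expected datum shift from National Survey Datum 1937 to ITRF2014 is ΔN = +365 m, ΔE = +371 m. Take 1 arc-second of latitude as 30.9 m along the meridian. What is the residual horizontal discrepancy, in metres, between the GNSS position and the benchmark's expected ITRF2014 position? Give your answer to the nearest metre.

19 m

Observed coordinate differences: Δφ = +0.00318°, Δλ = +0.00350°.
Converting to metres (1° lat = 111240 m, cos φ = 0.991623): observed ΔN = 353.7 m, observed ΔE = 386.1 m.
Subtracting the expected shift leaves a residual of 353.7 − (365) = -11.3 m north and 386.1 − (371) = 15.1 m east.
Residual distance = √((-11.3)² + 15.1²) = 18.8 m.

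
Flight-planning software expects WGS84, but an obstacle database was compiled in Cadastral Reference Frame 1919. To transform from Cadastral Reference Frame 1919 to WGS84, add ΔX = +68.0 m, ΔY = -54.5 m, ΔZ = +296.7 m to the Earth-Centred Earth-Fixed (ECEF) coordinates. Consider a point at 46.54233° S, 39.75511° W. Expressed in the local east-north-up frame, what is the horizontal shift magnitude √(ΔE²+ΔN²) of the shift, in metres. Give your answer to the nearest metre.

267 m

At φ = -46.54233°, λ = -39.75511°: sin φ = -0.725883, cos φ = 0.687818, sin λ = -0.639508, cos λ = 0.768785.
ΔE = −sin λ·ΔX + cos λ·ΔY = −(-0.639508)·(68.0) + (0.768785)·(-54.5) = 1.59 m.
ΔN = −sin φ cos λ·ΔX − sin φ sin λ·ΔY + cos φ·ΔZ = −(-0.725883)(0.768785)(68.0) − (-0.725883)(-0.639508)(-54.5) + (0.687818)(296.7) = 267.32 m.
Horizontal magnitude = √(ΔE² + ΔN²) = √(1.59² + 267.32²) = 267.33 m.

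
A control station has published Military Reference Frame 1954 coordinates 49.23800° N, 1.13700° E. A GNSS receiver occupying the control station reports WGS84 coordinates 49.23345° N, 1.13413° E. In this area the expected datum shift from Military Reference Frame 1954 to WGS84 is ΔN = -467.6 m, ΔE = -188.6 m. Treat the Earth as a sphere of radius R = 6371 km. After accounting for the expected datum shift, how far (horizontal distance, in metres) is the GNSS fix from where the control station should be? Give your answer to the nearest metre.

43 m

Observed coordinate differences: Δφ = -0.00455°, Δλ = -0.00287°.
Converting to metres (1° lat = 111195 m, cos φ = 0.652918): observed ΔN = -505.9 m, observed ΔE = -208.4 m.
Subtracting the expected shift leaves a residual of -505.9 − (-467.6) = -38.3 m north and -208.4 − (-188.6) = -19.8 m east.
Residual distance = √((-38.3)² + (-19.8)²) = 43.1 m.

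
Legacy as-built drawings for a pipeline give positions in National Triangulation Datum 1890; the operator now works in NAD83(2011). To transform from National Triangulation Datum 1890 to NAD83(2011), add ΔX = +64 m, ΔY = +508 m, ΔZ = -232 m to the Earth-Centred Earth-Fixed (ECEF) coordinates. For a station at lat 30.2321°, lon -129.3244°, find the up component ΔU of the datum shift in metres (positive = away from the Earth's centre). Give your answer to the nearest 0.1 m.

At φ = 30.2321°, λ = -129.3244°: sin φ = 0.503504, cos φ = 0.863993, sin λ = -0.773570, cos λ = -0.633710.
ΔU = cos φ cos λ·ΔX + cos φ sin λ·ΔY + sin φ·ΔZ = (0.863993)(-0.633710)(64) + (0.863993)(-0.773570)(508) + (0.503504)(-232) = -491.38 m.

ΔU = -491.4 m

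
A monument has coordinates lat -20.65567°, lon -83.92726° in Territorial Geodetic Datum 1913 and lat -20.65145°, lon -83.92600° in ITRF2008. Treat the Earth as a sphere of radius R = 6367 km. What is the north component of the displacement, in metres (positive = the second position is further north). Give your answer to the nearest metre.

ΔN = 469 m

Δφ = -20.65145° − -20.65567° = +0.00422°; Δλ = -83.92600° − -83.92726° = +0.00126°.
1° along a meridian = πR/180 = 111125 m.
ΔN = Δφ × 111125 = 468.9 m; ΔE = Δλ × 111125 × cos(-20.65567°) = +0.00126 × 111125 × 0.935717 = 131.0 m.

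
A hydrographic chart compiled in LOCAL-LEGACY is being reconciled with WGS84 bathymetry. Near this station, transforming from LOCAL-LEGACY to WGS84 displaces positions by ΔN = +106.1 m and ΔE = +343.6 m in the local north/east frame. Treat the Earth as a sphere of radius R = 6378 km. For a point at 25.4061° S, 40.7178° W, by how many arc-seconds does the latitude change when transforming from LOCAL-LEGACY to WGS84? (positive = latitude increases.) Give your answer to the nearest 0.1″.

On a sphere of radius R, 1 rad of latitude = R, so Δφ = ΔN / R = 106.1 / 6378000 = 1.6635e-05 rad = 3.431″.

Δφ = 3.4″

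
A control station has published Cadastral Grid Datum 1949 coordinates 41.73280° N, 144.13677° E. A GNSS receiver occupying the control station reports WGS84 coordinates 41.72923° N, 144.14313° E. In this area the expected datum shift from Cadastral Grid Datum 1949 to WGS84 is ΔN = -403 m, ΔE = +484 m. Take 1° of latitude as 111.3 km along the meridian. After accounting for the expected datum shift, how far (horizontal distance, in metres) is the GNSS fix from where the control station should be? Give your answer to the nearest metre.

45 m

Observed coordinate differences: Δφ = -0.00357°, Δλ = +0.00636°.
Converting to metres (1° lat = 111300 m, cos φ = 0.746257): observed ΔN = -397.3 m, observed ΔE = 528.3 m.
Subtracting the expected shift leaves a residual of -397.3 − (-403) = 5.7 m north and 528.3 − (484) = 44.3 m east.
Residual distance = √(5.7² + 44.3²) = 44.6 m.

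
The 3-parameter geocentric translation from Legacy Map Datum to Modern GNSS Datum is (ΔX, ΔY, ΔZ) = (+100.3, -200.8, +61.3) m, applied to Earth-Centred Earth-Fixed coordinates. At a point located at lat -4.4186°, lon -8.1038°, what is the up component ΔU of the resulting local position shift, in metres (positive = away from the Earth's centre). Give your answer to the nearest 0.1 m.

ΔU = 122.5 m

The local up (radial) axis is (cos φ cos λ, cos φ sin λ, sin φ), giving ΔU = 99.003 + 28.222 − 4.723 = 122.50 m.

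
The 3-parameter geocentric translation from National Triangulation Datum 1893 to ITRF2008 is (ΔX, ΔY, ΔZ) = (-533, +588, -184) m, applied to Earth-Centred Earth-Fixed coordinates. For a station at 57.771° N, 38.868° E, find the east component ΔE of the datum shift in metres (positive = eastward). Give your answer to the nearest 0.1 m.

The local east axis at (φ, λ) is (−sin λ, cos λ, 0), so ΔE = −sin(38.868°)·(-533) + cos(38.868°)·588 = 792.29 m.

ΔE = 792.3 m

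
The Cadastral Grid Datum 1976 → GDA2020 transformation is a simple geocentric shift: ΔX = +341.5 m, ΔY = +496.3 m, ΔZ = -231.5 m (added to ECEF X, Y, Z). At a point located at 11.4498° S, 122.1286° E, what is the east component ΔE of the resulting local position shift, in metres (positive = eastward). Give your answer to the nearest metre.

The local east axis at (φ, λ) is (−sin λ, cos λ, 0), so ΔE = −sin(122.1286°)·341.5 + cos(122.1286°)·496.3 = -553.14 m.

ΔE = -553 m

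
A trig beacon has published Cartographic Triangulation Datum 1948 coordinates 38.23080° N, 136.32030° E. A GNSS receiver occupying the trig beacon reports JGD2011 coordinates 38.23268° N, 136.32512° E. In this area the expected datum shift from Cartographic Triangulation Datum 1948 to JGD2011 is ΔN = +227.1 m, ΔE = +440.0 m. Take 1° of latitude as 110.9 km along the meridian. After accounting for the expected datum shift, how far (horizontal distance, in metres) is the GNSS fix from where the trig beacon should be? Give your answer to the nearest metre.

27 m

Observed coordinate differences: Δφ = +0.00188°, Δλ = +0.00482°.
Converting to metres (1° lat = 110900 m, cos φ = 0.785524): observed ΔN = 208.5 m, observed ΔE = 419.9 m.
Subtracting the expected shift leaves a residual of 208.5 − (227.1) = -18.6 m north and 419.9 − (440.0) = -20.1 m east.
Residual distance = √((-18.6)² + (-20.1)²) = 27.4 m.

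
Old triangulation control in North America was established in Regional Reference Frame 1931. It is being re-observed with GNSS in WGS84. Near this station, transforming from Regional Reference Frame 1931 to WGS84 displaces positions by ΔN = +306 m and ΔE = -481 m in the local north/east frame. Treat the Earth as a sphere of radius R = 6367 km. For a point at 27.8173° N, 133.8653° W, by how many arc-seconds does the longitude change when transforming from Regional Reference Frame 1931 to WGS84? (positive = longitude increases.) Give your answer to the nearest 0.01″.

At latitude 27.8173°, cos φ = 0.884440.
One radian of longitude at latitude φ spans R cos φ, so Δλ = ΔE / (R cos φ) = -481.0 / (6367000 × 0.884440) = -8.5417e-05 rad = -17.618″.

Δλ = -17.62″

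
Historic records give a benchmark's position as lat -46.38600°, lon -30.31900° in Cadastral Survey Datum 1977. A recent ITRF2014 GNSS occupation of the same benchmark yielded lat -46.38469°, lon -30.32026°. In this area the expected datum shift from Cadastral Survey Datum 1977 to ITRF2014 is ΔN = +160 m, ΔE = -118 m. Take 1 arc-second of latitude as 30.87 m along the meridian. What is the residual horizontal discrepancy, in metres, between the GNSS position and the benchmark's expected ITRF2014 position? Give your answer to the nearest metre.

26 m

Observed coordinate differences: Δφ = +0.00131°, Δλ = -0.00126°.
Converting to metres (1° lat = 111132 m, cos φ = 0.689796): observed ΔN = 145.6 m, observed ΔE = -96.6 m.
Subtracting the expected shift leaves a residual of 145.6 − (160) = -14.4 m north and -96.6 − (-118) = 21.4 m east.
Residual distance = √((-14.4)² + 21.4²) = 25.8 m.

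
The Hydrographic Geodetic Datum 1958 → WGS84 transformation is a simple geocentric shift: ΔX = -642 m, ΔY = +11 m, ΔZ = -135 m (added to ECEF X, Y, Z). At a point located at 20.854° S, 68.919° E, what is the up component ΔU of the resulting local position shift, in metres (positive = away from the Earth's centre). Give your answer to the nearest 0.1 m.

The local up (radial) axis is (cos φ cos λ, cos φ sin λ, sin φ), giving ΔU = -215.792 + 9.591 + 48.058 = -158.14 m.

ΔU = -158.1 m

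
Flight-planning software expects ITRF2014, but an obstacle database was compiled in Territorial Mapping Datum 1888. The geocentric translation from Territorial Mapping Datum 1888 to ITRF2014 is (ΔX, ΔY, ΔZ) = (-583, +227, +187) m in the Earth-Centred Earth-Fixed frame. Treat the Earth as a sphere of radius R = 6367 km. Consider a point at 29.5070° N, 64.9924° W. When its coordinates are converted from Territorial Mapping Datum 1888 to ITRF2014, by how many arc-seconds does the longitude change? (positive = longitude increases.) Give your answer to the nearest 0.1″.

Δλ = -16.1″

sin φ = 0.492530, cos φ = 0.870296, sin λ = -0.906252, cos λ = 0.422738.
East component: ΔE = −sin λ·ΔX + cos λ·ΔY = −(-0.906252)(-583) + (0.422738)(227) = -432.38 m.
1° of latitude spans πR/180 = 111125 m; at latitude φ, 1° of longitude spans that × cos φ = 96711.7 m, so Δλ = -432.38 / 96711.7 × 3600 = -16.095″.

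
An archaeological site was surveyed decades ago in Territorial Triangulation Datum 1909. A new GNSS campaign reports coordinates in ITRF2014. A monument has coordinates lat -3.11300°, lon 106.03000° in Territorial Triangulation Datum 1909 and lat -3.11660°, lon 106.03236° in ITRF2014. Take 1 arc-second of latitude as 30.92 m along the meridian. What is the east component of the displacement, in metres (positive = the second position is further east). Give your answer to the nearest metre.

ΔE = 262 m

Δφ = -3.11660° − -3.11300° = -0.00360°; Δλ = 106.03236° − 106.03000° = +0.00236°.
1° of latitude = 3600 × 30.92 = 111312 m.
ΔN = Δφ × 111312 = -400.7 m; ΔE = Δλ × 111312 × cos(-3.11300°) = +0.00236 × 111312 × 0.998524 = 262.3 m.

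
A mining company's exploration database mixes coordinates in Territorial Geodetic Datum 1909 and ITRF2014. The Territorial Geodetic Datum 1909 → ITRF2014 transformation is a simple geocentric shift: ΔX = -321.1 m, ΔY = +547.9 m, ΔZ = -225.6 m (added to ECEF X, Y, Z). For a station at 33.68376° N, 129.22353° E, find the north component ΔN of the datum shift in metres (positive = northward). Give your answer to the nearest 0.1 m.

The local north axis is (−sin φ cos λ, −sin φ sin λ, cos φ), giving ΔN = -112.611 − 235.404 − 187.724 = -535.74 m.

ΔN = -535.7 m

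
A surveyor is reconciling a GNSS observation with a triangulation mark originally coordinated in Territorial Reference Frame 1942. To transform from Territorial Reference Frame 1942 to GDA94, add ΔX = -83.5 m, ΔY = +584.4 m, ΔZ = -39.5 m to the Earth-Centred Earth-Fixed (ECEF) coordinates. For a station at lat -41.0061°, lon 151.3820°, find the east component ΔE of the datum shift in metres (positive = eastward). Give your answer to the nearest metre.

The local east axis at (φ, λ) is (−sin λ, cos λ, 0), so ΔE = −sin(151.3820°)·(-83.5) + cos(151.3820°)·584.4 = -473.01 m.

ΔE = -473 m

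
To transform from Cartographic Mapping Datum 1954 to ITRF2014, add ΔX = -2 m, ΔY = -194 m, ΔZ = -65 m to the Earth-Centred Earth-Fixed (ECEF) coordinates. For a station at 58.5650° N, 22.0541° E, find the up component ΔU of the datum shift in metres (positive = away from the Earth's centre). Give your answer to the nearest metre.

ΔU = -94 m

The local up (radial) axis is (cos φ cos λ, cos φ sin λ, sin φ), giving ΔU = -0.967 − 37.990 − 55.460 = -94.42 m.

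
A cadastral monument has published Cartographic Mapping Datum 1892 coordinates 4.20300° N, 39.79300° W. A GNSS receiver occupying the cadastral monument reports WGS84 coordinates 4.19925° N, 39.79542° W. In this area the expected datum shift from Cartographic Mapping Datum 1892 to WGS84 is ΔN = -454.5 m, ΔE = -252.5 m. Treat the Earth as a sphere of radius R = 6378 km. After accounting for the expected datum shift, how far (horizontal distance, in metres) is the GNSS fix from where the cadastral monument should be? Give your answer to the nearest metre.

40 m

Observed coordinate differences: Δφ = -0.00375°, Δλ = -0.00242°.
Converting to metres (1° lat = 111317 m, cos φ = 0.997311): observed ΔN = -417.4 m, observed ΔE = -268.7 m.
Subtracting the expected shift leaves a residual of -417.4 − (-454.5) = 37.1 m north and -268.7 − (-252.5) = -16.2 m east.
Residual distance = √(37.1² + (-16.2)²) = 40.4 m.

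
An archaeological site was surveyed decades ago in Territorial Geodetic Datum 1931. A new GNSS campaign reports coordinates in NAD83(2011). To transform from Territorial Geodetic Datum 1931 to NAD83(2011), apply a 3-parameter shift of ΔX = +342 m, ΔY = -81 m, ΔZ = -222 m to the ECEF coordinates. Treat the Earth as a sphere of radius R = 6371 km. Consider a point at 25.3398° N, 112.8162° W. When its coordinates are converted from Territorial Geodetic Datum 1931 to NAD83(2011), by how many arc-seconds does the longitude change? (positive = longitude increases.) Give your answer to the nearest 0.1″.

Δλ = 12.4″

sin φ = 0.427986, cos φ = 0.903785, sin λ = -0.921754, cos λ = -0.387776.
East component: ΔE = −sin λ·ΔX + cos λ·ΔY = −(-0.921754)(342) + (-0.387776)(-81) = 346.65 m.
1° of latitude spans πR/180 = 111195 m; at latitude φ, 1° of longitude spans that × cos φ = 100496.4 m, so Δλ = 346.65 / 100496.4 × 3600 = 12.418″.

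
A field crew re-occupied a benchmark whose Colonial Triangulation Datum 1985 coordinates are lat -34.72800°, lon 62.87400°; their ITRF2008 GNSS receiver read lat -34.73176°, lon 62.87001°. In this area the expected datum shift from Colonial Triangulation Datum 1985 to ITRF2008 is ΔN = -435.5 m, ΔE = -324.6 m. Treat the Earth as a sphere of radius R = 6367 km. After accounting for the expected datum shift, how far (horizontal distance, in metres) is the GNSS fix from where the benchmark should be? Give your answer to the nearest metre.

Observed coordinate differences: Δφ = -0.00376°, Δλ = -0.00399°.
Converting to metres (1° lat = 111125 m, cos φ = 0.821866): observed ΔN = -417.8 m, observed ΔE = -364.4 m.
Subtracting the expected shift leaves a residual of -417.8 − (-435.5) = 17.7 m north and -364.4 − (-324.6) = -39.8 m east.
Residual distance = √(17.7² + (-39.8)²) = 43.6 m.

44 m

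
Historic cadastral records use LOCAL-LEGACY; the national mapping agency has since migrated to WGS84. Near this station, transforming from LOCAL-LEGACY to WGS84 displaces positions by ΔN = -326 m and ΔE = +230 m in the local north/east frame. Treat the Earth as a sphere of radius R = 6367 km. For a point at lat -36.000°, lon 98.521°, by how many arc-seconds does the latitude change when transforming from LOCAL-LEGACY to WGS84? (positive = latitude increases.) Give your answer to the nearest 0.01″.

On a sphere of radius R, 1 rad of latitude = R, so Δφ = ΔN / R = -326.0 / 6367000 = -5.1202e-05 rad = -10.561″.

Δφ = -10.56″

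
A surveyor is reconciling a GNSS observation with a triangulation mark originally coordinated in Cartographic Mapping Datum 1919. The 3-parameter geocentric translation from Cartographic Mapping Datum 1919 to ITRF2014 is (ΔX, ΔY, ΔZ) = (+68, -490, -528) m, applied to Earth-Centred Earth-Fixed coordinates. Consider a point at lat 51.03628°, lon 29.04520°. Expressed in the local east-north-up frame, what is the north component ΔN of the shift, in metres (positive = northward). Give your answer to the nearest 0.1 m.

The local north axis is (−sin φ cos λ, −sin φ sin λ, cos φ), giving ΔN = -46.224 + 184.974 − 332.021 = -193.27 m.

ΔN = -193.3 m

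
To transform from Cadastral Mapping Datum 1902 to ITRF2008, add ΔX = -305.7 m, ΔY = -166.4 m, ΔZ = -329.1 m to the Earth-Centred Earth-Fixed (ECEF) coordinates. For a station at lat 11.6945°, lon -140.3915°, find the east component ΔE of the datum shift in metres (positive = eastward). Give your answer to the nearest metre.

ΔE = -67 m

At φ = 11.6945°, λ = -140.3915°: sin φ = 0.202693, cos φ = 0.979242, sin λ = -0.637538, cos λ = -0.770419.
ΔE = −sin λ·ΔX + cos λ·ΔY = −(-0.637538)·(-305.7) + (-0.770419)·(-166.4) = -66.70 m.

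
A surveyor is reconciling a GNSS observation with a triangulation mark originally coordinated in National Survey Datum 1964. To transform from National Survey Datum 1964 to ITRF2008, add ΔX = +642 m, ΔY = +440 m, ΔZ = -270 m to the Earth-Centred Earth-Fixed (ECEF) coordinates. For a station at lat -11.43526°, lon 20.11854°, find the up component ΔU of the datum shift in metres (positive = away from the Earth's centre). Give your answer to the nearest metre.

At φ = -11.43526°, λ = 20.11854°: sin φ = -0.198261, cos φ = 0.980149, sin λ = 0.343964, cos λ = 0.938983.
ΔU = cos φ cos λ·ΔX + cos φ sin λ·ΔY + sin φ·ΔZ = (0.980149)(0.938983)(642) + (0.980149)(0.343964)(440) + (-0.198261)(-270) = 792.73 m.

ΔU = 793 m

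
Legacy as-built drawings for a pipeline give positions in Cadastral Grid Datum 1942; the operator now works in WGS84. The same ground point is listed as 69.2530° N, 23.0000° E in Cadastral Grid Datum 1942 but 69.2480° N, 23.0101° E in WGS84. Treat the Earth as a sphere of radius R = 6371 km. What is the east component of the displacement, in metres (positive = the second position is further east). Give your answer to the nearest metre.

ΔE = 398 m

Δφ = 69.2480° − 69.2530° = -0.0050°; Δλ = 23.0101° − 23.0000° = +0.0101°.
1° along a meridian = πR/180 = 111195 m.
ΔN = Δφ × 111195 = -556.0 m; ΔE = Δλ × 111195 × cos(69.2530°) = +0.0101 × 111195 × 0.354242 = 397.8 m.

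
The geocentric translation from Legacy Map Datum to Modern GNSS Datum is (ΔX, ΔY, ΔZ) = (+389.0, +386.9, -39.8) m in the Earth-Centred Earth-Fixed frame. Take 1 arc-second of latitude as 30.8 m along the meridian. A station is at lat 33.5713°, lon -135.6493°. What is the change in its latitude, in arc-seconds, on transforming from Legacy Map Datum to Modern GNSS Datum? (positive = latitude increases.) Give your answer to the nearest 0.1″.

sin φ = 0.552974, cos φ = 0.833198, sin λ = -0.699048, cos λ = -0.715074.
North component: ΔN = −sin φ cos λ·ΔX − sin φ sin λ·ΔY + cos φ·ΔZ = −(0.552974)(-0.715074)(389.0) − (0.552974)(-0.699048)(386.9) + (0.833198)(-39.8) = 270.21 m.
1° of latitude spans 3600 × 30.80 = 110880 m, so Δφ = 270.21 / 110880 × 3600 = 8.773″.

Δφ = 8.8″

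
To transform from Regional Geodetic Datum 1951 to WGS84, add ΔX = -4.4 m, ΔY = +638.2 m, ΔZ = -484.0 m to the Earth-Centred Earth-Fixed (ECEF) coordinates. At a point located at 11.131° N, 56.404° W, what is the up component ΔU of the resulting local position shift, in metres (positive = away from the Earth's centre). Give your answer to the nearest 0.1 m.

At φ = 11.131°, λ = -56.404°: sin φ = 0.193053, cos φ = 0.981188, sin λ = -0.832960, cos λ = 0.553333.
ΔU = cos φ cos λ·ΔX + cos φ sin λ·ΔY + sin φ·ΔZ = (0.981188)(0.553333)(-4.4) + (0.981188)(-0.832960)(638.2) + (0.193053)(-484.0) = -617.42 m.

ΔU = -617.4 m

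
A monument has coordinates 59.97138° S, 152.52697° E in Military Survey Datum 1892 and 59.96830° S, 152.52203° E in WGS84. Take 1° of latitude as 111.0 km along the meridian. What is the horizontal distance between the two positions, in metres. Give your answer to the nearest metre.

Δφ = -59.96830° − -59.97138° = +0.00308°; Δλ = 152.52203° − 152.52697° = -0.00494°.
ΔN = Δφ × 111000 = 341.9 m; ΔE = Δλ × 111000 × cos(-59.97138°) = -0.00494 × 111000 × 0.500433 = -274.4 m.
Distance = √(ΔE² + ΔN²) = √((-274.4)² + 341.9²) = 438.4 m.

438 m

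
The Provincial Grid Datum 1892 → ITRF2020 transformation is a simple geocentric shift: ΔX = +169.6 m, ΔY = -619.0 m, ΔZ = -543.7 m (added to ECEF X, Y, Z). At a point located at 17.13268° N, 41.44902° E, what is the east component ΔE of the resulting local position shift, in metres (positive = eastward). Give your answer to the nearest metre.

ΔE = -576 m

The local east axis at (φ, λ) is (−sin λ, cos λ, 0), so ΔE = −sin(41.44902°)·169.6 + cos(41.44902°)·(-619.0) = -576.24 m.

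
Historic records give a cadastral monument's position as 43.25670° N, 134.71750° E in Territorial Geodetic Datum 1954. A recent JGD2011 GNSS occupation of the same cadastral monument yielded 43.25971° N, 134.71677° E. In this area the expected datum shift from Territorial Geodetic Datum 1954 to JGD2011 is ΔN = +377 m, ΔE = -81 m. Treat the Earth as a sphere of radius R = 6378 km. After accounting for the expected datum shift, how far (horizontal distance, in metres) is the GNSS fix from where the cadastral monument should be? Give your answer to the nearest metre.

47 m

Observed coordinate differences: Δφ = +0.00301°, Δλ = -0.00073°.
Converting to metres (1° lat = 111317 m, cos φ = 0.728291): observed ΔN = 335.1 m, observed ΔE = -59.2 m.
Subtracting the expected shift leaves a residual of 335.1 − (377) = -41.9 m north and -59.2 − (-81) = 21.8 m east.
Residual distance = √((-41.9)² + 21.8²) = 47.3 m.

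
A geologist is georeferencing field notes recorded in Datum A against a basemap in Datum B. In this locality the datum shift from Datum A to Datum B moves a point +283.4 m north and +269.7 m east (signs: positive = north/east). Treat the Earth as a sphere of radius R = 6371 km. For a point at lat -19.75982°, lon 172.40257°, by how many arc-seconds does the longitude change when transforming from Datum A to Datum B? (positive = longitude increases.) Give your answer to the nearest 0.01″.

Δλ = 9.28″

At latitude -19.75982°, cos φ = 0.941118.
One radian of longitude at latitude φ spans R cos φ, so Δλ = ΔE / (R cos φ) = 269.7 / (6371000 × 0.941118) = 4.4981e-05 rad = 9.278″.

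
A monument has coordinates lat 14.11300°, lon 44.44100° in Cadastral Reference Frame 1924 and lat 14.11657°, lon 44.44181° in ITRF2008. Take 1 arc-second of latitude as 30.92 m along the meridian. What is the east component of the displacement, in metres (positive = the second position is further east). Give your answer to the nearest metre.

ΔE = 87 m

Δφ = 14.11657° − 14.11300° = +0.00357°; Δλ = 44.44181° − 44.44100° = +0.00081°.
1° of latitude = 3600 × 30.92 = 111312 m.
ΔN = Δφ × 111312 = 397.4 m; ΔE = Δλ × 111312 × cos(14.11300°) = +0.00081 × 111312 × 0.969817 = 87.4 m.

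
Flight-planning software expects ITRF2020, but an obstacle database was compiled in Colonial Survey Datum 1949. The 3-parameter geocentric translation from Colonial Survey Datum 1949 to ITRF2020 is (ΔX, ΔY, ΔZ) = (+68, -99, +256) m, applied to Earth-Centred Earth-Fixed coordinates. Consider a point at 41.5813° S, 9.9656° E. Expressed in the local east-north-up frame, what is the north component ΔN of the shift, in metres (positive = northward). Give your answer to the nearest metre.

ΔN = 225 m

At φ = -41.5813°, λ = 9.9656°: sin φ = -0.663682, cos φ = 0.748015, sin λ = 0.173057, cos λ = 0.984912.
ΔN = −sin φ cos λ·ΔX − sin φ sin λ·ΔY + cos φ·ΔZ = −(-0.663682)(0.984912)(68) − (-0.663682)(0.173057)(-99) + (0.748015)(256) = 224.57 m.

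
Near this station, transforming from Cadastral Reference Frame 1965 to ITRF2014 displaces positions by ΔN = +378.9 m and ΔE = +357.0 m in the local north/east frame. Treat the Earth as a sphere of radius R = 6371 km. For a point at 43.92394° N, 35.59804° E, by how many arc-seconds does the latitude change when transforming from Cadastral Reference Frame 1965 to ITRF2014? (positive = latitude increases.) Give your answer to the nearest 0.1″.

Δφ = 12.3″

On a sphere of radius R, 1 rad of latitude = R, so Δφ = ΔN / R = 378.9 / 6371000 = 5.9473e-05 rad = 12.267″.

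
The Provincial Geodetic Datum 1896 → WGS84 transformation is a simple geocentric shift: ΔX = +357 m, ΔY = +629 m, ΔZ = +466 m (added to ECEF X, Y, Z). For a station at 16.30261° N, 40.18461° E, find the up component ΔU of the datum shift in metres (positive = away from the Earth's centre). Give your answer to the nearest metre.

ΔU = 782 m

The local up (radial) axis is (cos φ cos λ, cos φ sin λ, sin φ), giving ΔU = 261.771 + 389.545 + 130.811 = 782.13 m.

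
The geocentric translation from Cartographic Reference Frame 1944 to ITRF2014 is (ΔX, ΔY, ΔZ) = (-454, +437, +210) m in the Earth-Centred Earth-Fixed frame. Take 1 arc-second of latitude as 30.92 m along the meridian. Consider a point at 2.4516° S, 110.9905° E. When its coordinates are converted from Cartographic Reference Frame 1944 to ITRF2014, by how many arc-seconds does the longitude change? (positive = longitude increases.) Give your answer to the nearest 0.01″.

sin φ = -0.042775, cos φ = 0.999085, sin λ = 0.933640, cos λ = -0.358213.
East component: ΔE = −sin λ·ΔX + cos λ·ΔY = −(0.933640)(-454) + (-0.358213)(437) = 267.33 m.
1° of latitude spans 3600 × 30.92 = 111312 m; at latitude φ, 1° of longitude spans that × cos φ = 111210.1 m, so Δλ = 267.33 / 111210.1 × 3600 = 8.654″.

Δλ = 8.65″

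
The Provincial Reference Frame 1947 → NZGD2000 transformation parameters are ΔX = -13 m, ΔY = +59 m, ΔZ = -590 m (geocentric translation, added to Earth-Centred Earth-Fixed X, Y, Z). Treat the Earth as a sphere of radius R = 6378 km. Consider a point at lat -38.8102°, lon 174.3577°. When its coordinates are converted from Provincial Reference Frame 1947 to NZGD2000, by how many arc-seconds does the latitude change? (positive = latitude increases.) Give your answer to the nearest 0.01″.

sin φ = -0.626743, cos φ = 0.779226, sin λ = 0.098318, cos λ = -0.995155.
North component: ΔN = −sin φ cos λ·ΔX − sin φ sin λ·ΔY + cos φ·ΔZ = −(-0.626743)(-0.995155)(-13) − (-0.626743)(0.098318)(59) + (0.779226)(-590) = -448.00 m.
1° of latitude spans πR/180 = 111317 m, so Δφ = -448.00 / 111317 × 3600 = -14.488″.

Δφ = -14.49″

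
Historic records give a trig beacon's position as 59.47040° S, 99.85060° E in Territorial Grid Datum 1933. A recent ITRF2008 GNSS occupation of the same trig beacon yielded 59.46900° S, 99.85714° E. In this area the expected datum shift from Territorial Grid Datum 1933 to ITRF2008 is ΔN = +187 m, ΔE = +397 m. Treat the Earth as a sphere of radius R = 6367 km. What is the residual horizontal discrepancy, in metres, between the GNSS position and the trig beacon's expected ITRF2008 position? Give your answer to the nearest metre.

42 m

Observed coordinate differences: Δφ = +0.00140°, Δλ = +0.00654°.
Converting to metres (1° lat = 111125 m, cos φ = 0.507983): observed ΔN = 155.6 m, observed ΔE = 369.2 m.
Subtracting the expected shift leaves a residual of 155.6 − (187) = -31.4 m north and 369.2 − (397) = -27.8 m east.
Residual distance = √((-31.4)² + (-27.8)²) = 42.0 m.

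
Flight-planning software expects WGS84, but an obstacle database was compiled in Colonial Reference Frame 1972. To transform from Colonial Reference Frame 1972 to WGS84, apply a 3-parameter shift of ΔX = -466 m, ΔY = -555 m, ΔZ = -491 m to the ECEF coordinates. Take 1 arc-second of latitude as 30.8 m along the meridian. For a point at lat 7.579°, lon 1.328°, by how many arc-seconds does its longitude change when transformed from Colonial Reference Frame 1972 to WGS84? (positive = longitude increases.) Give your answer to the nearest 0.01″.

Δλ = -17.82″

sin φ = 0.131893, cos φ = 0.991264, sin λ = 0.023176, cos λ = 0.999731.
East component: ΔE = −sin λ·ΔX + cos λ·ΔY = −(0.023176)(-466) + (0.999731)(-555) = -544.05 m.
1° of latitude spans 3600 × 30.80 = 110880 m; at latitude φ, 1° of longitude spans that × cos φ = 109911.3 m, so Δλ = -544.05 / 109911.3 × 3600 = -17.820″.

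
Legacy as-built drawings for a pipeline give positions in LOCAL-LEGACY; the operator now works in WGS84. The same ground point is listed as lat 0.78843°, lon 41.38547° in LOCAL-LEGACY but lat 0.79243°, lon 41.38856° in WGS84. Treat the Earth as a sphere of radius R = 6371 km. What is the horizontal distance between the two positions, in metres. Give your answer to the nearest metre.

Δφ = 0.79243° − 0.78843° = +0.00400°; Δλ = 41.38856° − 41.38547° = +0.00309°.
1° along a meridian = πR/180 = 111195 m.
ΔN = Δφ × 111195 = 444.8 m; ΔE = Δλ × 111195 × cos(0.78843°) = +0.00309 × 111195 × 0.999905 = 343.6 m.
Distance = √(ΔE² + ΔN²) = √(343.6² + 444.8²) = 562.0 m.

562 m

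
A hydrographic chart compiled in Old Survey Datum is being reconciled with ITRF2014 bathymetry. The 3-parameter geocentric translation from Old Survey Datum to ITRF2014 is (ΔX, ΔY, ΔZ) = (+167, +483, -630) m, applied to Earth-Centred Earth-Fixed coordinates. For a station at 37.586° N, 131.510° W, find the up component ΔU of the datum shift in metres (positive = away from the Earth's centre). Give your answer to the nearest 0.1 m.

ΔU = -758.6 m

The local up (radial) axis is (cos φ cos λ, cos φ sin λ, sin φ), giving ΔU = -87.707 − 286.617 − 384.269 = -758.59 m.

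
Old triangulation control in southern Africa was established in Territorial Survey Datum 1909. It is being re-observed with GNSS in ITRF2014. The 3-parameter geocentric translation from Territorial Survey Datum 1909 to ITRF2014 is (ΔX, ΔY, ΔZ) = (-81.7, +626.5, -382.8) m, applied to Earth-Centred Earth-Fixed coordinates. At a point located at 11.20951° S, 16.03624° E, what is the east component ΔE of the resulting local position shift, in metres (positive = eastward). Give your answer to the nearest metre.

ΔE = 625 m

At φ = -11.20951°, λ = 16.03624°: sin φ = -0.194397, cos φ = 0.980923, sin λ = 0.276245, cos λ = 0.961087.
ΔE = −sin λ·ΔX + cos λ·ΔY = −(0.276245)·(-81.7) + (0.961087)·(626.5) = 624.69 m.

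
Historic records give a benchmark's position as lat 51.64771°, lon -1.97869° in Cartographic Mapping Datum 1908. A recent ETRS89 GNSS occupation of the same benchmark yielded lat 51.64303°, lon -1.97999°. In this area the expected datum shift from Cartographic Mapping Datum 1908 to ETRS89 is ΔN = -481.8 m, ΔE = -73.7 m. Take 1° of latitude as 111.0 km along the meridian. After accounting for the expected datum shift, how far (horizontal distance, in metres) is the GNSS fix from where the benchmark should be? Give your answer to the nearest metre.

Observed coordinate differences: Δφ = -0.00468°, Δλ = -0.00130°.
Converting to metres (1° lat = 111000 m, cos φ = 0.620495): observed ΔN = -519.5 m, observed ΔE = -89.5 m.
Subtracting the expected shift leaves a residual of -519.5 − (-481.8) = -37.7 m north and -89.5 − (-73.7) = -15.8 m east.
Residual distance = √((-37.7)² + (-15.8)²) = 40.9 m.

41 m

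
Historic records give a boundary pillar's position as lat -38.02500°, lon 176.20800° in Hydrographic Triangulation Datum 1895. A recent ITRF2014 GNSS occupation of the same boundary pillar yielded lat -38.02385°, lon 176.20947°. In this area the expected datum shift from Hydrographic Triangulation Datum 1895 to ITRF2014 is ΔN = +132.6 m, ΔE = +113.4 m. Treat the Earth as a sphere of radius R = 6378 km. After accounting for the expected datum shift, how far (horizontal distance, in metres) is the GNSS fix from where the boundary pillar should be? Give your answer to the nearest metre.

16 m

Observed coordinate differences: Δφ = +0.00115°, Δλ = +0.00147°.
Converting to metres (1° lat = 111317 m, cos φ = 0.787742): observed ΔN = 128.0 m, observed ΔE = 128.9 m.
Subtracting the expected shift leaves a residual of 128.0 − (132.6) = -4.6 m north and 128.9 − (113.4) = 15.5 m east.
Residual distance = √((-4.6)² + 15.5²) = 16.2 m.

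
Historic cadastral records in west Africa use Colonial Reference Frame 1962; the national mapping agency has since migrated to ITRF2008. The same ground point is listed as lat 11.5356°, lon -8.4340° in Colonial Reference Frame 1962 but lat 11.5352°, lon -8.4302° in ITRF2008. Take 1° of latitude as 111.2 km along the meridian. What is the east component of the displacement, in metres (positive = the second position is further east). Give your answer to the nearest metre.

ΔE = 414 m

Δφ = 11.5352° − 11.5356° = -0.0004°; Δλ = -8.4302° − -8.4340° = +0.0038°.
ΔN = Δφ × 111200 = -44.5 m; ΔE = Δλ × 111200 × cos(11.5356°) = +0.0038 × 111200 × 0.979801 = 414.0 m.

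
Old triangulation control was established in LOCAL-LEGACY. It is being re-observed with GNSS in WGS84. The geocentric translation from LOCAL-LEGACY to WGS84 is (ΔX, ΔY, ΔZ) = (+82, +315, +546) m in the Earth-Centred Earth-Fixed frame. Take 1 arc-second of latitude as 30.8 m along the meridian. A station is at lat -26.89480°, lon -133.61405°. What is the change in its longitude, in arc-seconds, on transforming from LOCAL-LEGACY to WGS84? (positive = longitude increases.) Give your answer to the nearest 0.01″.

sin φ = -0.452354, cos φ = 0.891839, sin λ = -0.724003, cos λ = -0.689797.
East component: ΔE = −sin λ·ΔX + cos λ·ΔY = −(-0.724003)(82) + (-0.689797)(315) = -157.92 m.
1° of latitude spans 3600 × 30.80 = 110880 m; at latitude φ, 1° of longitude spans that × cos φ = 98887.1 m, so Δλ = -157.92 / 98887.1 × 3600 = -5.749″.

Δλ = -5.75″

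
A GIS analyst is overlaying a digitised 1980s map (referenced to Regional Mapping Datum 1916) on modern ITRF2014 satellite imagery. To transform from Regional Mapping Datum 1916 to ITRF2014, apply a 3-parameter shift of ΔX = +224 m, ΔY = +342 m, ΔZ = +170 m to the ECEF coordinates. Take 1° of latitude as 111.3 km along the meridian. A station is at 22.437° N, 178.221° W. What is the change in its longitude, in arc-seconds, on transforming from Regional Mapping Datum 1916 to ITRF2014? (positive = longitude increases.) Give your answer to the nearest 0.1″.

sin φ = 0.381667, cos φ = 0.924300, sin λ = -0.031044, cos λ = -0.999518.
East component: ΔE = −sin λ·ΔX + cos λ·ΔY = −(-0.031044)(224) + (-0.999518)(342) = -334.88 m.
1° of latitude spans 111300 m; at latitude φ, 1° of longitude spans that × cos φ = 102874.6 m, so Δλ = -334.88 / 102874.6 × 3600 = -11.719″.

Δλ = -11.7″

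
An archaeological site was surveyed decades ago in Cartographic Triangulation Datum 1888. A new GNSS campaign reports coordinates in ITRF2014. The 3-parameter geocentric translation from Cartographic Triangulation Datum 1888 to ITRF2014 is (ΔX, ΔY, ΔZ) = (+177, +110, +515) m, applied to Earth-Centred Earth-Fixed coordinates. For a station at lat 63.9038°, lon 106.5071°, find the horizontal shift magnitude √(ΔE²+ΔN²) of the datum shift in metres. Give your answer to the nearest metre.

The local east axis at (φ, λ) is (−sin λ, cos λ, 0), so ΔE = −sin(106.5071°)·177 + cos(106.5071°)·110 = -200.96 m.
The local north axis is (−sin φ cos λ, −sin φ sin λ, cos φ), giving ΔN = 45.165 − 94.715 + 226.538 = 176.99 m.
Horizontal magnitude = √(ΔE² + ΔN²) = √((-200.96)² + 176.99²) = 267.79 m.

268 m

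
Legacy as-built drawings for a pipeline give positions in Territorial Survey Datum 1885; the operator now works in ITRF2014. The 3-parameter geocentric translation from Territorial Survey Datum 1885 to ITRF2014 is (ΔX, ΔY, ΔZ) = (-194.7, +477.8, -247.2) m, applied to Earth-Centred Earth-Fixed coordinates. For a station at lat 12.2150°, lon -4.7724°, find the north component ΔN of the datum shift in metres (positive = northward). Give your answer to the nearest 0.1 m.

ΔN = -192.1 m

The local north axis is (−sin φ cos λ, −sin φ sin λ, cos φ), giving ΔN = 41.052 + 8.411 − 241.604 = -192.14 m.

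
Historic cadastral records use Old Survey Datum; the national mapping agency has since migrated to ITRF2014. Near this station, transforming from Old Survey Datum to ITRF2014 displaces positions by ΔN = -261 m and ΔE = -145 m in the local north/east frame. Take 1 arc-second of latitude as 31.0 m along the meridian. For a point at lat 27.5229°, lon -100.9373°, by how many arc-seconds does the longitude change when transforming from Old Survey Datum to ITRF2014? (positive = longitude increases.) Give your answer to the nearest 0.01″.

Δλ = -5.27″

At latitude 27.5229°, cos φ = 0.886826.
1″ of longitude at this latitude = 31.00 × cos φ = 27.4916 m, so Δλ = -145.0 / 27.4916 = -5.274″.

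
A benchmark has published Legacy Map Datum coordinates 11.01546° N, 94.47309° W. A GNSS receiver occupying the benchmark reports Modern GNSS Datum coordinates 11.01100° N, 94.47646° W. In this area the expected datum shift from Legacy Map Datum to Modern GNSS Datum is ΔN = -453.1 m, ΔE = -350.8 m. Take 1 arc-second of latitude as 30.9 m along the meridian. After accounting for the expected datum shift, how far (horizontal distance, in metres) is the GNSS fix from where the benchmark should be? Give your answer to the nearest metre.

46 m

Observed coordinate differences: Δφ = -0.00446°, Δλ = -0.00337°.
Converting to metres (1° lat = 111240 m, cos φ = 0.981576): observed ΔN = -496.1 m, observed ΔE = -368.0 m.
Subtracting the expected shift leaves a residual of -496.1 − (-453.1) = -43.0 m north and -368.0 − (-350.8) = -17.2 m east.
Residual distance = √((-43.0)² + (-17.2)²) = 46.3 m.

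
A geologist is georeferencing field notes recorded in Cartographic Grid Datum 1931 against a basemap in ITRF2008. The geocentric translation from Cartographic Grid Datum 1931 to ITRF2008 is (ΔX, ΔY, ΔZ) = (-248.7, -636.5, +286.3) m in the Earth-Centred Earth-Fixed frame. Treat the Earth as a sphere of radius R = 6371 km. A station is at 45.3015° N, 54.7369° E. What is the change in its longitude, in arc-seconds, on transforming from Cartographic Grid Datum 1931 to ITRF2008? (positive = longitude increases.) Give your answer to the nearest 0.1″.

Δλ = -7.6″

sin φ = 0.710818, cos φ = 0.703376, sin λ = 0.816510, cos λ = 0.577332.
East component: ΔE = −sin λ·ΔX + cos λ·ΔY = −(0.816510)(-248.7) + (0.577332)(-636.5) = -164.41 m.
1° of latitude spans πR/180 = 111195 m; at latitude φ, 1° of longitude spans that × cos φ = 78211.9 m, so Δλ = -164.41 / 78211.9 × 3600 = -7.567″.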